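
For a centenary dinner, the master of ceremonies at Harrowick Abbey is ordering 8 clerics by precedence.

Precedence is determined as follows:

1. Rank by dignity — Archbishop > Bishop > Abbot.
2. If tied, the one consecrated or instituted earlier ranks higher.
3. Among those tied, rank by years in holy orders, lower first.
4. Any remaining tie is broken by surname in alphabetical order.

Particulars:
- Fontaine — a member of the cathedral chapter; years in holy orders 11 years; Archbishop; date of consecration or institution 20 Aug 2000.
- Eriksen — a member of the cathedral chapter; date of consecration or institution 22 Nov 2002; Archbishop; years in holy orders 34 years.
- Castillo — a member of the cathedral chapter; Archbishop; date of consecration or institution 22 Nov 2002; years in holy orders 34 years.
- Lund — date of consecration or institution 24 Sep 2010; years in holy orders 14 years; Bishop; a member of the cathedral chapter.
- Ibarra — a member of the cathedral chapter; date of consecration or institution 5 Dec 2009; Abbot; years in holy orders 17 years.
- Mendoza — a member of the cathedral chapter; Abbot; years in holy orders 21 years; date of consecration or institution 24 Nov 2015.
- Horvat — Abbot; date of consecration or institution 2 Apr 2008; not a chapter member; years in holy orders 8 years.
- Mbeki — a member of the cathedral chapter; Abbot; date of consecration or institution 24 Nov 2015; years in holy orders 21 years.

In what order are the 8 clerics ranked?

Fontaine, Castillo, Eriksen, Lund, Horvat, Ibarra, Mbeki, Mendoza

By dignity: Fontaine, Castillo and Eriksen (Archbishop); then Lund (Bishop); then Horvat, Ibarra, Mbeki and Mendoza (Abbot).
Among Fontaine, Castillo and Eriksen, by date of consecration or institution (earlier first): Fontaine (20 Aug 2000) before Castillo and Eriksen (22 Nov 2002).
Castillo and Eriksen both have years in holy orders 34 years, so the next rule applies.
Among Castillo and Eriksen, alphabetically by surname: Castillo before Eriksen.
Among Horvat, Ibarra, Mbeki and Mendoza, by date of consecration or institution (earlier first): Horvat (2 Apr 2008) before Ibarra (5 Dec 2009) before Mbeki and Mendoza (24 Nov 2015).
Mbeki and Mendoza both have years in holy orders 21 years, so the next rule applies.
Among Mbeki and Mendoza, alphabetically by surname: Mbeki before Mendoza.
Full order: Fontaine, Castillo, Eriksen, Lund, Horvat, Ibarra, Mbeki, Mendoza.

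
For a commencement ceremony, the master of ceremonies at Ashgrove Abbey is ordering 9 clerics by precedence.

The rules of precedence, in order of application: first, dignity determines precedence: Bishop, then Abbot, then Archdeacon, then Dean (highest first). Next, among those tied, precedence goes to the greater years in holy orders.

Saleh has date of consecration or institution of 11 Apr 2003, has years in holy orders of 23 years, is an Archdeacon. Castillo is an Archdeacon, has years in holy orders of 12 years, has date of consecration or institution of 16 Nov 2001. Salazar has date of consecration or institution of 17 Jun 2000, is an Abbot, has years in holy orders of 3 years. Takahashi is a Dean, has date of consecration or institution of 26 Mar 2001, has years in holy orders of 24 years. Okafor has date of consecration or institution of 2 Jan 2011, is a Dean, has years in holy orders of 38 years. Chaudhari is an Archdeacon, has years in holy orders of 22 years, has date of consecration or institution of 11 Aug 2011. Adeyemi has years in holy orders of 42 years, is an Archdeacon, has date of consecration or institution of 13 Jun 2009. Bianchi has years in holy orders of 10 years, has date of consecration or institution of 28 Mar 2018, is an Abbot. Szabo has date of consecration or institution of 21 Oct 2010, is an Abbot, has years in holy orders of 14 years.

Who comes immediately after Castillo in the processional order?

By dignity: Szabo, Bianchi and Salazar (Abbot); then Adeyemi, Saleh, Chaudhari and Castillo (Archdeacon); then Okafor and Takahashi (Dean).
Among Szabo, Bianchi and Salazar, by years in holy orders (higher first): Szabo (14 years) before Bianchi (10 years) before Salazar (3 years).
Among Adeyemi, Saleh, Chaudhari and Castillo, by years in holy orders (higher first): Adeyemi (42 years) before Saleh (23 years) before Chaudhari (22 years) before Castillo (12 years).
Among Okafor and Takahashi, by years in holy orders (higher first): Okafor (38 years) before Takahashi (24 years).
Order: Szabo, Bianchi, Salazar, Adeyemi, Saleh, Chaudhari, Castillo, Okafor, Takahashi.

Okafor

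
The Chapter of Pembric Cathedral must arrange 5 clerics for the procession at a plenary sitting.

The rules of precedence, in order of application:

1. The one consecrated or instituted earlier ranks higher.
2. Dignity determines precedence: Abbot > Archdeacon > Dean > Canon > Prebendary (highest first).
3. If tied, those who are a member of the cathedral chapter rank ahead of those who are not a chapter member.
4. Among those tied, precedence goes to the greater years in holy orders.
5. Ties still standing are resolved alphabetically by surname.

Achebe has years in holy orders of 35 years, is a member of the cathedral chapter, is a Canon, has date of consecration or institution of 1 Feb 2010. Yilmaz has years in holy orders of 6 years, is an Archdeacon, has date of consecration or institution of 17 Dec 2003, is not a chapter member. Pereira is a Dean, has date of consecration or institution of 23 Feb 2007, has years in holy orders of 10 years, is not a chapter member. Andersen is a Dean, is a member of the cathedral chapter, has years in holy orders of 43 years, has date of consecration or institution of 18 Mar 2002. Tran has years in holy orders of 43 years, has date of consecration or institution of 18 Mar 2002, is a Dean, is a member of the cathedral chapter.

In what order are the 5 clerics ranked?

By date of consecration or institution (earlier first): Andersen and Tran (both 18 Mar 2002); then Yilmaz (17 Dec 2003); then Pereira (23 Feb 2007); then Achebe (1 Feb 2010).
Andersen and Tran are each Dean, so the next rule applies.
Andersen and Tran are each a member of the cathedral chapter, so the next rule applies.
Andersen and Tran both have years in holy orders 43 years, so the next rule applies.
Among Andersen and Tran, alphabetically by surname: Andersen before Tran.
Full order: Andersen, Tran, Yilmaz, Pereira, Achebe.

Andersen, Tran, Yilmaz, Pereira, Achebe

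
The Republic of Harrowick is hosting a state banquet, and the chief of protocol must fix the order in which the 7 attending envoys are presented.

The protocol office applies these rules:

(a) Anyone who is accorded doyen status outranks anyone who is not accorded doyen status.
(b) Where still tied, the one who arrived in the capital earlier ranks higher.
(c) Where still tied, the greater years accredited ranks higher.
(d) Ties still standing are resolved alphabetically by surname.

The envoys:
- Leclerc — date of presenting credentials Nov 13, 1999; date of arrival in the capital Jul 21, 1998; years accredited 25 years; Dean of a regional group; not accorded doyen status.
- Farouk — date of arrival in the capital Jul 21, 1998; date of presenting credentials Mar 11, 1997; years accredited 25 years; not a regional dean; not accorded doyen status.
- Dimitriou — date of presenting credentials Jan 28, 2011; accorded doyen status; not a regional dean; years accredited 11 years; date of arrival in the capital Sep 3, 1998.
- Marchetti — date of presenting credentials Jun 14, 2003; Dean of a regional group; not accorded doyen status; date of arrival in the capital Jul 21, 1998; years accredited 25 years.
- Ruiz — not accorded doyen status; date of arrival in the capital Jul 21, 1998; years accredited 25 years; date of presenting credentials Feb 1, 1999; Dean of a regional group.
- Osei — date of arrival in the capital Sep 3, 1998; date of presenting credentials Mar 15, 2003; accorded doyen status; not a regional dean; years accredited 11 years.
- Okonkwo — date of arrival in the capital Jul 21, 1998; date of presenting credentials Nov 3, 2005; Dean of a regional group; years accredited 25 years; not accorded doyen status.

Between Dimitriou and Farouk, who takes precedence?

By the first rule: Dimitriou and Osei (both accorded doyen status); then Farouk, Leclerc, Marchetti, Okonkwo and Ruiz (each not accorded doyen status).
Dimitriou and Osei both have date of arrival in the capital Sep 3, 1998, so the next rule applies.
Dimitriou and Osei both have years accredited 11 years, so the next rule applies.
Among Dimitriou and Osei, alphabetically by surname: Dimitriou before Osei.
Farouk, Leclerc, Marchetti, Okonkwo and Ruiz all have date of arrival in the capital Jul 21, 1998, so the next rule applies.
Farouk, Leclerc, Marchetti, Okonkwo and Ruiz all have years accredited 25 years, so the next rule applies.
Among Farouk, Leclerc, Marchetti, Okonkwo and Ruiz, alphabetically by surname: Farouk before Leclerc before Marchetti before Okonkwo before Ruiz.
So Dimitriou takes precedence.

Dimitriou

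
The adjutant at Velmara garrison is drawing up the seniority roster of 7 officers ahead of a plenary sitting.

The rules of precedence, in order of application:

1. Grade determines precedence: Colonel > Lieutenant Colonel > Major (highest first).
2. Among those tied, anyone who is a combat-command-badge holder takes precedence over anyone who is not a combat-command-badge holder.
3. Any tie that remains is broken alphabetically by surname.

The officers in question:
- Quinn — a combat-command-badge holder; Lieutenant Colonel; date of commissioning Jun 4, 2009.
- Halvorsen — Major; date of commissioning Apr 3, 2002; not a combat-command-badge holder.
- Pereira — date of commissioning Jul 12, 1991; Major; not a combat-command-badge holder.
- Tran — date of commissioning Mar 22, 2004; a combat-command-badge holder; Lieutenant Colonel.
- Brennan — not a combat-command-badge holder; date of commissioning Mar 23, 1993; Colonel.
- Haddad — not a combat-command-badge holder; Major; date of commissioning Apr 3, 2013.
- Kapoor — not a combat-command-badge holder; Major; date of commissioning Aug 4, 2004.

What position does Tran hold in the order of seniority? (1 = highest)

By grade: Brennan (Colonel); then Quinn and Tran (Lieutenant Colonel); then Haddad, Halvorsen, Kapoor and Pereira (Major).
Quinn and Tran are each a combat-command-badge holder, so the next rule applies.
Among Quinn and Tran, alphabetically by surname: Quinn before Tran.
Haddad, Halvorsen, Kapoor and Pereira are each not a combat-command-badge holder, so the next rule applies.
Among Haddad, Halvorsen, Kapoor and Pereira, alphabetically by surname: Haddad before Halvorsen before Kapoor before Pereira.
Order: Brennan, Quinn, Tran, Haddad, Halvorsen, Kapoor, Pereira. So position 3.

3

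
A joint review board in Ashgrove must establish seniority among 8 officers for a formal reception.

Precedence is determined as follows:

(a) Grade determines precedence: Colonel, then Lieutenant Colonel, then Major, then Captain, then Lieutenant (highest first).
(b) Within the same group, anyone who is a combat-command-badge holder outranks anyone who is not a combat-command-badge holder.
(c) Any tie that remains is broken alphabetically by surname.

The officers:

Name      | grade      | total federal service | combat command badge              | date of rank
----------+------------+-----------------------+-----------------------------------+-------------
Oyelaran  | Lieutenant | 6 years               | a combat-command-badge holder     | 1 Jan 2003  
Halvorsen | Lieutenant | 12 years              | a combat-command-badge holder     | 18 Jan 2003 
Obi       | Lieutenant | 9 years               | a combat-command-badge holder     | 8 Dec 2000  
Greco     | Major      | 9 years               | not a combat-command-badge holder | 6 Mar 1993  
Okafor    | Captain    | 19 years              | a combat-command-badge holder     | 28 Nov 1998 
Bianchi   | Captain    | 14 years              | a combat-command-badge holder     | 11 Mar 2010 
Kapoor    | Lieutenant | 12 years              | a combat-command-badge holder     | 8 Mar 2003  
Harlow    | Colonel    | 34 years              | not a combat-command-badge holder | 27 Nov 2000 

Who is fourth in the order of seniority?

Okafor

By grade: Harlow (Colonel); then Greco (Major); then Bianchi and Okafor (Captain); then Halvorsen, Kapoor, Obi and Oyelaran (Lieutenant).
Bianchi and Okafor are each a combat-command-badge holder, so the next rule applies.
Among Bianchi and Okafor, alphabetically by surname: Bianchi before Okafor.
Halvorsen, Kapoor, Obi and Oyelaran are each a combat-command-badge holder, so the next rule applies.
Among Halvorsen, Kapoor, Obi and Oyelaran, alphabetically by surname: Halvorsen before Kapoor before Obi before Oyelaran.
Order: Harlow, Greco, Bianchi, Okafor, Halvorsen, Kapoor, Obi, Oyelaran.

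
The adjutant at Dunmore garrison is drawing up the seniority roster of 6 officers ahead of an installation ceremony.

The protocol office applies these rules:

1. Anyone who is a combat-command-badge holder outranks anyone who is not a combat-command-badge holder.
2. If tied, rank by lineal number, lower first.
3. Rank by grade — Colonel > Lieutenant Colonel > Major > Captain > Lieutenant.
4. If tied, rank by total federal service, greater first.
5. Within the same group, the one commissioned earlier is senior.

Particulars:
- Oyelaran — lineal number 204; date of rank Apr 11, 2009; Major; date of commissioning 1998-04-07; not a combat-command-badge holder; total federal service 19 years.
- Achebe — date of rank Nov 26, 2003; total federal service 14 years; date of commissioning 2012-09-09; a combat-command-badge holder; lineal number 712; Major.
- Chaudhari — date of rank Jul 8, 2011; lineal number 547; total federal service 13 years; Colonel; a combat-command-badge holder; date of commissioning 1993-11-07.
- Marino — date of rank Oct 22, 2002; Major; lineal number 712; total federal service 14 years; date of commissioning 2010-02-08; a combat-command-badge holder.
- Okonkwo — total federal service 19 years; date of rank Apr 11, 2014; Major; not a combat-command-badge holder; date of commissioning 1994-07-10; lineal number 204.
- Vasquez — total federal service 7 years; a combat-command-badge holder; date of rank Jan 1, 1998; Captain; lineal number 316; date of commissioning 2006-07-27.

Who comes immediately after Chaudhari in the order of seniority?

Marino

By the first rule: Vasquez, Chaudhari, Marino and Achebe (each a combat-command-badge holder); then Okonkwo and Oyelaran (both not a combat-command-badge holder).
Among Vasquez, Chaudhari, Marino and Achebe, by lineal number (lower first): Vasquez (316) before Chaudhari (547) before Marino and Achebe (712).
Marino and Achebe are each Major, so the next rule applies.
Marino and Achebe both have total federal service 14 years, so the next rule applies.
Among Marino and Achebe, by date of commissioning (earlier first): Marino (2010-02-08) before Achebe (2012-09-09).
Okonkwo and Oyelaran both have lineal number 204, so the next rule applies.
Okonkwo and Oyelaran are each Major, so the next rule applies.
Okonkwo and Oyelaran both have total federal service 19 years, so the next rule applies.
Among Okonkwo and Oyelaran, by date of commissioning (earlier first): Okonkwo (1994-07-10) before Oyelaran (1998-04-07).
Order: Vasquez, Chaudhari, Marino, Achebe, Okonkwo, Oyelaran.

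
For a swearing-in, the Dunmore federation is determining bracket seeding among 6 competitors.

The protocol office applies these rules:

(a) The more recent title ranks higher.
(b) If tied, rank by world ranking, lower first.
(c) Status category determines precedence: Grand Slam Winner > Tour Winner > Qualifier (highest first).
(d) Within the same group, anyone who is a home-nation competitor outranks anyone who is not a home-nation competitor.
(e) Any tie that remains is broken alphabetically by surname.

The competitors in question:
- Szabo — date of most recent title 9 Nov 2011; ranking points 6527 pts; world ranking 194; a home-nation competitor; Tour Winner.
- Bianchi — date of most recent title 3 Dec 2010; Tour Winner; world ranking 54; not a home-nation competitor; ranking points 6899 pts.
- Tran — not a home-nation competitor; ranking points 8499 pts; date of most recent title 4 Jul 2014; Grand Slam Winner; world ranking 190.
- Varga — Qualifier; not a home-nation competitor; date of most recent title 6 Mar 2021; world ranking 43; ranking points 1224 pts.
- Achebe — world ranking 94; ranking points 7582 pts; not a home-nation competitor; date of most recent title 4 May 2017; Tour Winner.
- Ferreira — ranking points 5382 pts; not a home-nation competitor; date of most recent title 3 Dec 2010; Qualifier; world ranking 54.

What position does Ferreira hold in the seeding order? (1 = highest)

By date of most recent title (later first): Varga (6 Mar 2021); then Achebe (4 May 2017); then Tran (4 Jul 2014); then Szabo (9 Nov 2011); then Bianchi and Ferreira (both 3 Dec 2010).
Bianchi and Ferreira both have world ranking 54, so the next rule applies.
Among Bianchi and Ferreira, by status category: Bianchi (Tour Winner) before Ferreira (Qualifier).
Order: Varga, Achebe, Tran, Szabo, Bianchi, Ferreira. So position 6.

6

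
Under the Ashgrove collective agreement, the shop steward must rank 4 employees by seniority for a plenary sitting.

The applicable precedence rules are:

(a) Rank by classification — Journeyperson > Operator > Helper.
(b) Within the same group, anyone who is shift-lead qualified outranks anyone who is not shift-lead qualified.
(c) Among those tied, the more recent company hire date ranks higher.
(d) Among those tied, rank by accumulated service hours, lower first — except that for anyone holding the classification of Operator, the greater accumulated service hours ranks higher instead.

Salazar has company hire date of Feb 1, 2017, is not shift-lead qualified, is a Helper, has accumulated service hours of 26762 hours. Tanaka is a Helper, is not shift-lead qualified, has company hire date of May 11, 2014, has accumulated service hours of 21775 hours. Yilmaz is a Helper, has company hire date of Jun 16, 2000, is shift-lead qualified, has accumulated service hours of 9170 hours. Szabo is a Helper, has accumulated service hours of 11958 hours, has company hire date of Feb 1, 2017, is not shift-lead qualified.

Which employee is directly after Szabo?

Salazar

By classification: Yilmaz, Szabo, Salazar and Tanaka (Helper).
Among Yilmaz, Szabo, Salazar and Tanaka, shift-lead qualified before not shift-lead qualified: Yilmaz (shift-lead qualified) before Szabo, Salazar and Tanaka (not shift-lead qualified).
Among Szabo, Salazar and Tanaka, by company hire date (later first): Szabo and Salazar (Feb 1, 2017) before Tanaka (May 11, 2014).
Among Szabo and Salazar, by accumulated service hours (lower first): Szabo (11958 hours) before Salazar (26762 hours).
Order: Yilmaz, Szabo, Salazar, Tanaka.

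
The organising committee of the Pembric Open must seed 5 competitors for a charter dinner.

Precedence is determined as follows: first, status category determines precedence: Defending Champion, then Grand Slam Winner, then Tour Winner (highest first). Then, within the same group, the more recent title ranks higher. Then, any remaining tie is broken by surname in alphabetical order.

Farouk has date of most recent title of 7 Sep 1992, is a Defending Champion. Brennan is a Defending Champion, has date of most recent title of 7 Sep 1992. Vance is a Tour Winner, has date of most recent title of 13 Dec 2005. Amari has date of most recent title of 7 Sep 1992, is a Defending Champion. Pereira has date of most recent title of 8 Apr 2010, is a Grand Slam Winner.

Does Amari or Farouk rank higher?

By status category: Amari, Brennan and Farouk (Defending Champion); then Pereira (Grand Slam Winner); then Vance (Tour Winner).
Amari, Brennan and Farouk all have date of most recent title 7 Sep 1992, so the next rule applies.
Among Amari, Brennan and Farouk, alphabetically by surname: Amari before Brennan before Farouk.
So Amari takes precedence.

Amari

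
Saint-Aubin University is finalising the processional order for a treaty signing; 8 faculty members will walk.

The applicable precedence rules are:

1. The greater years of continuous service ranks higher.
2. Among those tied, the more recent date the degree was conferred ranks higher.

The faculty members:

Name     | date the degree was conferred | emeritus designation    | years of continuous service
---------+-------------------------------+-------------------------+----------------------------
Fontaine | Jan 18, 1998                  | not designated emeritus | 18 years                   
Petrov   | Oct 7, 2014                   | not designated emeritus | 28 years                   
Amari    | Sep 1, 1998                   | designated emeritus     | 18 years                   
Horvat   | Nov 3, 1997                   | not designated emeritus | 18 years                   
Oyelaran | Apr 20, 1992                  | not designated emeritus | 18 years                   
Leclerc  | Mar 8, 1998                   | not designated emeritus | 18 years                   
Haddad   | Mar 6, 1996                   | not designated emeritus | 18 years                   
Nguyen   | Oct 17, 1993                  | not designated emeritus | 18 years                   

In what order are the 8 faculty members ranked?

Petrov, Amari, Leclerc, Fontaine, Horvat, Haddad, Nguyen, Oyelaran

By years of continuous service (higher first): Petrov (28 years); then Amari, Leclerc, Fontaine, Horvat, Haddad, Nguyen and Oyelaran (each 18 years).
Among Amari, Leclerc, Fontaine, Horvat, Haddad, Nguyen and Oyelaran, by date the degree was conferred (later first): Amari (Sep 1, 1998) before Leclerc (Mar 8, 1998) before Fontaine (Jan 18, 1998) before Horvat (Nov 3, 1997) before Haddad (Mar 6, 1996) before Nguyen (Oct 17, 1993) before Oyelaran (Apr 20, 1992).
Full order: Petrov, Amari, Leclerc, Fontaine, Horvat, Haddad, Nguyen, Oyelaran.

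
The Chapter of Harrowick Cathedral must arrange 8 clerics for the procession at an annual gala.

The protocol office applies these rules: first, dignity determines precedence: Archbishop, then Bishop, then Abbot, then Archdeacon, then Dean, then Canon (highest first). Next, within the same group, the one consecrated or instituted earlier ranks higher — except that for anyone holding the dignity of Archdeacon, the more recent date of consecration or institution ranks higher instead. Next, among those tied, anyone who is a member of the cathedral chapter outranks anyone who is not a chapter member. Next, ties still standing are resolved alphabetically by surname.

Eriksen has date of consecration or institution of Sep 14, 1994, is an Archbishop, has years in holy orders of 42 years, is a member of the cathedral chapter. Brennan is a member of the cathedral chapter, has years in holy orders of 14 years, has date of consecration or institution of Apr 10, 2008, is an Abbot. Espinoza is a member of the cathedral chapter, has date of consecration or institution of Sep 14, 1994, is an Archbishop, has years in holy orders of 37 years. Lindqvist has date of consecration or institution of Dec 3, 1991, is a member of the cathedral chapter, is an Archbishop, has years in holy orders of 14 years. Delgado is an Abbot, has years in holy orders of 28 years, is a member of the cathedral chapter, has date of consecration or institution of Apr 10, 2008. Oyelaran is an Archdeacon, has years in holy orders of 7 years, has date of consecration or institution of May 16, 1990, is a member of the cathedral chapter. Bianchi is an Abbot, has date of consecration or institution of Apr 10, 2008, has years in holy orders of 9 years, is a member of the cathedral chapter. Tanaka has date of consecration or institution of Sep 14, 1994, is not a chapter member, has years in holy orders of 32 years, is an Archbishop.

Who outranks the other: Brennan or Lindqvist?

By dignity: Lindqvist, Eriksen, Espinoza and Tanaka (Archbishop); then Bianchi, Brennan and Delgado (Abbot); then Oyelaran (Archdeacon).
Among Lindqvist, Eriksen, Espinoza and Tanaka, by date of consecration or institution (earlier first): Lindqvist (Dec 3, 1991) before Eriksen, Espinoza and Tanaka (Sep 14, 1994).
Among Eriksen, Espinoza and Tanaka, a member of the cathedral chapter before not a chapter member: Eriksen and Espinoza (a member of the cathedral chapter) before Tanaka (not a chapter member).
Among Eriksen and Espinoza, alphabetically by surname: Eriksen before Espinoza.
Bianchi, Brennan and Delgado all have date of consecration or institution Apr 10, 2008, so the next rule applies.
Bianchi, Brennan and Delgado are each a member of the cathedral chapter, so the next rule applies.
Among Bianchi, Brennan and Delgado, alphabetically by surname: Bianchi before Brennan before Delgado.
So Lindqvist takes precedence.

Lindqvist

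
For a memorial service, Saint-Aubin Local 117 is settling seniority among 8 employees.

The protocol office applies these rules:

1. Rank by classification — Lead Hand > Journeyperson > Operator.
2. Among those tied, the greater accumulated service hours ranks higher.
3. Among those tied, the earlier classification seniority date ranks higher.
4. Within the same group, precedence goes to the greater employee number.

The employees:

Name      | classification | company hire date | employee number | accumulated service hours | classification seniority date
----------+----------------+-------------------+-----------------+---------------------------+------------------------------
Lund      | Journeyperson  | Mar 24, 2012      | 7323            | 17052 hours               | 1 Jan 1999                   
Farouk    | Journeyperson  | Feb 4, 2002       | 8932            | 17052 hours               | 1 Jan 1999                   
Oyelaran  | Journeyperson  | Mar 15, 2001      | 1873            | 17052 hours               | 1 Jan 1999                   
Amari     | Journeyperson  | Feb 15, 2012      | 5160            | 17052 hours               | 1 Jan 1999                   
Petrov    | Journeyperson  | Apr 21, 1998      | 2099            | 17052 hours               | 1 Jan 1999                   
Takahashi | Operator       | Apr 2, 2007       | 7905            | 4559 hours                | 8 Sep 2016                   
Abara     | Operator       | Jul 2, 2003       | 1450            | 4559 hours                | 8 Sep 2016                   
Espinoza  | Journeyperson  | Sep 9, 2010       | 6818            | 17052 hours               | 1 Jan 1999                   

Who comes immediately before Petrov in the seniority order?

Amari

By classification: Farouk, Lund, Espinoza, Amari, Petrov and Oyelaran (Journeyperson); then Takahashi and Abara (Operator).
Farouk, Lund, Espinoza, Amari, Petrov and Oyelaran all have accumulated service hours 17052 hours, so the next rule applies.
Farouk, Lund, Espinoza, Amari, Petrov and Oyelaran all have classification seniority date 1 Jan 1999, so the next rule applies.
Among Farouk, Lund, Espinoza, Amari, Petrov and Oyelaran, by employee number (higher first): Farouk (8932) before Lund (7323) before Espinoza (6818) before Amari (5160) before Petrov (2099) before Oyelaran (1873).
Takahashi and Abara both have accumulated service hours 4559 hours, so the next rule applies.
Takahashi and Abara both have classification seniority date 8 Sep 2016, so the next rule applies.
Among Takahashi and Abara, by employee number (higher first): Takahashi (7905) before Abara (1450).
Order: Farouk, Lund, Espinoza, Amari, Petrov, Oyelaran, Takahashi, Abara.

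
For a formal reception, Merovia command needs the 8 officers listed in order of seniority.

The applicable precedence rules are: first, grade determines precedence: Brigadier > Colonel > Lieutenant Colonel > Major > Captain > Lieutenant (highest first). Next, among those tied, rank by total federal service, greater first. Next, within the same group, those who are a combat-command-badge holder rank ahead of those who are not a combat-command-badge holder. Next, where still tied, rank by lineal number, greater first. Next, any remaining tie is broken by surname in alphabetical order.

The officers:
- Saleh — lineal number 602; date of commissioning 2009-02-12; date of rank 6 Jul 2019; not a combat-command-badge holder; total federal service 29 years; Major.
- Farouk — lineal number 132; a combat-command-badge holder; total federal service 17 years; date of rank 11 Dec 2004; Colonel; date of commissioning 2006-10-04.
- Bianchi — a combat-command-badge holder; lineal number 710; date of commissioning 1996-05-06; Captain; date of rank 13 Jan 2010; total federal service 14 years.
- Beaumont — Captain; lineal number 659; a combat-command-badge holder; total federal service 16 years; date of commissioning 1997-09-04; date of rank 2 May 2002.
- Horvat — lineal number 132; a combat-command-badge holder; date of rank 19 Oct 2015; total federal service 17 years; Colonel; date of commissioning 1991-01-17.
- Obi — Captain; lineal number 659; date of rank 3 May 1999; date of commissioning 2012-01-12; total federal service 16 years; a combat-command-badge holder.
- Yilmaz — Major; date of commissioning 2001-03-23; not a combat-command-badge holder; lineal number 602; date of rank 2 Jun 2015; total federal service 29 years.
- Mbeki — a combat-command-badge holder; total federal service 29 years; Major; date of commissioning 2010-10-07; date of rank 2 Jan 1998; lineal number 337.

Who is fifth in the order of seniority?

Yilmaz

By grade: Farouk and Horvat (Colonel); then Mbeki, Saleh and Yilmaz (Major); then Beaumont, Obi and Bianchi (Captain).
Farouk and Horvat both have total federal service 17 years, so the next rule applies.
Farouk and Horvat are each a combat-command-badge holder, so the next rule applies.
Farouk and Horvat both have lineal number 132, so the next rule applies.
Among Farouk and Horvat, alphabetically by surname: Farouk before Horvat.
Mbeki, Saleh and Yilmaz all have total federal service 29 years, so the next rule applies.
Among Mbeki, Saleh and Yilmaz, a combat-command-badge holder before not a combat-command-badge holder: Mbeki (a combat-command-badge holder) before Saleh and Yilmaz (not a combat-command-badge holder).
Saleh and Yilmaz both have lineal number 602, so the next rule applies.
Among Saleh and Yilmaz, alphabetically by surname: Saleh before Yilmaz.
Among Beaumont, Obi and Bianchi, by total federal service (higher first): Beaumont and Obi (16 years) before Bianchi (14 years).
Beaumont and Obi are each a combat-command-badge holder, so the next rule applies.
Beaumont and Obi both have lineal number 659, so the next rule applies.
Among Beaumont and Obi, alphabetically by surname: Beaumont before Obi.
Order: Farouk, Horvat, Mbeki, Saleh, Yilmaz, Beaumont, Obi, Bianchi.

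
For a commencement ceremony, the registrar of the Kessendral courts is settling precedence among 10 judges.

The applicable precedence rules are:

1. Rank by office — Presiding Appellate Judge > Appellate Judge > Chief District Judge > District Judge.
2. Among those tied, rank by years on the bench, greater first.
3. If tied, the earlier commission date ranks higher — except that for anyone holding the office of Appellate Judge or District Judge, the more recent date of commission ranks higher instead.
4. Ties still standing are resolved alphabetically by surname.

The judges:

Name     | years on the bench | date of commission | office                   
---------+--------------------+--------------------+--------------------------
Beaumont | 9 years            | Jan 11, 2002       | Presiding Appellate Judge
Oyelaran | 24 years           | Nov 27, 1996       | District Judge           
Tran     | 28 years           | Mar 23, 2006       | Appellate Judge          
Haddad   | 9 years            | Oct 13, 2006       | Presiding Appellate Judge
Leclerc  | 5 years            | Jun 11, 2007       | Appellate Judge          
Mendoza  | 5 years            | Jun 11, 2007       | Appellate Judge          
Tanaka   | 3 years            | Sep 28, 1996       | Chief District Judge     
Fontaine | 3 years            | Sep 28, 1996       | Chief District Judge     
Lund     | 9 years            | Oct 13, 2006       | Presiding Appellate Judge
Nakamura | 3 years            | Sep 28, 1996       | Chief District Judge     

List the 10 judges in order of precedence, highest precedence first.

Beaumont, Haddad, Lund, Tran, Leclerc, Mendoza, Fontaine, Nakamura, Tanaka, Oyelaran

By office: Beaumont, Haddad and Lund (Presiding Appellate Judge); then Tran, Leclerc and Mendoza (Appellate Judge); then Fontaine, Nakamura and Tanaka (Chief District Judge); then Oyelaran (District Judge).
Beaumont, Haddad and Lund all have years on the bench 9 years, so the next rule applies.
Among Beaumont, Haddad and Lund, by date of commission (earlier first): Beaumont (Jan 11, 2002) before Haddad and Lund (Oct 13, 2006).
Among Haddad and Lund, alphabetically by surname: Haddad before Lund.
Among Tran, Leclerc and Mendoza, by years on the bench (higher first): Tran (28 years) before Leclerc and Mendoza (5 years).
Leclerc and Mendoza both have date of commission Jun 11, 2007, so the next rule applies.
Among Leclerc and Mendoza, alphabetically by surname: Leclerc before Mendoza.
Fontaine, Nakamura and Tanaka all have years on the bench 3 years, so the next rule applies.
Fontaine, Nakamura and Tanaka all have date of commission Sep 28, 1996, so the next rule applies.
Among Fontaine, Nakamura and Tanaka, alphabetically by surname: Fontaine before Nakamura before Tanaka.
Full order: Beaumont, Haddad, Lund, Tran, Leclerc, Mendoza, Fontaine, Nakamura, Tanaka, Oyelaran.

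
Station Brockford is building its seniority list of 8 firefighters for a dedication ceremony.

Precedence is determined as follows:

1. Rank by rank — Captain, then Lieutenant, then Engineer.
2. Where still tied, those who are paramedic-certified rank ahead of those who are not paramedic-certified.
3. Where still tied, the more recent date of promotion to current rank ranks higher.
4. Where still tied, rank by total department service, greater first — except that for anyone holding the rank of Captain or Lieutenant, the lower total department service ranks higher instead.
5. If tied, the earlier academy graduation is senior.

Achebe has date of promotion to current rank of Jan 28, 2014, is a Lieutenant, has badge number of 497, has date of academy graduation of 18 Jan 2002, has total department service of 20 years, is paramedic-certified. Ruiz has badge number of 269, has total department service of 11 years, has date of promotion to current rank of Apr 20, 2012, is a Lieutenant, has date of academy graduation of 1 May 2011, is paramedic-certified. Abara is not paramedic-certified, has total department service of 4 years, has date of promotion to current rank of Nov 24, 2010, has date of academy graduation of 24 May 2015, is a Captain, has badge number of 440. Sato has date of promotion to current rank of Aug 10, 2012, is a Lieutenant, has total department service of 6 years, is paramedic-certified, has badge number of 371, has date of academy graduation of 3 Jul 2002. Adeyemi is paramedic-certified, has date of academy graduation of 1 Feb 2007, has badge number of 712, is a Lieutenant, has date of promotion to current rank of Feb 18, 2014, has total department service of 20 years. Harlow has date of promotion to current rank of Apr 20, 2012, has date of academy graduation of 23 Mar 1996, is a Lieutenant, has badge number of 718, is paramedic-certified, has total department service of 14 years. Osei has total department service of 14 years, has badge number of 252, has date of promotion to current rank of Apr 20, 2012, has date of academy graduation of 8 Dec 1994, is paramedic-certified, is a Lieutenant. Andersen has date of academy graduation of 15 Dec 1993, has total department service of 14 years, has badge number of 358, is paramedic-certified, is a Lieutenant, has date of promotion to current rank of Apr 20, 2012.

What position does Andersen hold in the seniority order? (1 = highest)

By rank: Abara (Captain); then Adeyemi, Achebe, Sato, Ruiz, Andersen, Osei and Harlow (Lieutenant).
Adeyemi, Achebe, Sato, Ruiz, Andersen, Osei and Harlow are each paramedic-certified, so the next rule applies.
Among Adeyemi, Achebe, Sato, Ruiz, Andersen, Osei and Harlow, by date of promotion to current rank (later first): Adeyemi (Feb 18, 2014) before Achebe (Jan 28, 2014) before Sato (Aug 10, 2012) before Ruiz, Andersen, Osei and Harlow (Apr 20, 2012).
Among Ruiz, Andersen, Osei and Harlow, by total department service (lower first) (reversed rule for this group): Ruiz (11 years) before Andersen, Osei and Harlow (14 years).
Among Andersen, Osei and Harlow, by date of academy graduation (earlier first): Andersen (15 Dec 1993) before Osei (8 Dec 1994) before Harlow (23 Mar 1996).
Order: Abara, Adeyemi, Achebe, Sato, Ruiz, Andersen, Osei, Harlow. So position 6.

6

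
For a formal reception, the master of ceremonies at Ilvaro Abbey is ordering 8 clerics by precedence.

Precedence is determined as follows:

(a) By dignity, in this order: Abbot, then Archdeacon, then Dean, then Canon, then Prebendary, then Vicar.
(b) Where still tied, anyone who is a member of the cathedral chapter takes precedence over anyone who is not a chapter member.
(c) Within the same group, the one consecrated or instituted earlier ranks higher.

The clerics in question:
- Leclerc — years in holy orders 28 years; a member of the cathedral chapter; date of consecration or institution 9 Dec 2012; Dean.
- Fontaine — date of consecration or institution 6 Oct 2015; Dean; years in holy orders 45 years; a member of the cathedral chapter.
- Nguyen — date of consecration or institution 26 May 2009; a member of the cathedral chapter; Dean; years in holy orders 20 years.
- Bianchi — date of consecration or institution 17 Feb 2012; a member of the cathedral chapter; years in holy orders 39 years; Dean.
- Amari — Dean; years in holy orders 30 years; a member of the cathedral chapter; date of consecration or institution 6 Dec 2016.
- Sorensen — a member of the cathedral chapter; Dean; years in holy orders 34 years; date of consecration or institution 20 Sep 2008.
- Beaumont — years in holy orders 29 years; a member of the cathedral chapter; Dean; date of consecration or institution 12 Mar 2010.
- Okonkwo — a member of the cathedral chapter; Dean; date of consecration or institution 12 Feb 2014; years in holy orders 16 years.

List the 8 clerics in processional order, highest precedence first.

Sorensen, Nguyen, Beaumont, Bianchi, Leclerc, Okonkwo, Fontaine, Amari

By dignity: Sorensen, Nguyen, Beaumont, Bianchi, Leclerc, Okonkwo, Fontaine and Amari (Dean).
Sorensen, Nguyen, Beaumont, Bianchi, Leclerc, Okonkwo, Fontaine and Amari are each a member of the cathedral chapter, so the next rule applies.
Among Sorensen, Nguyen, Beaumont, Bianchi, Leclerc, Okonkwo, Fontaine and Amari, by date of consecration or institution (earlier first): Sorensen (20 Sep 2008) before Nguyen (26 May 2009) before Beaumont (12 Mar 2010) before Bianchi (17 Feb 2012) before Leclerc (9 Dec 2012) before Okonkwo (12 Feb 2014) before Fontaine (6 Oct 2015) before Amari (6 Dec 2016).
Full order: Sorensen, Nguyen, Beaumont, Bianchi, Leclerc, Okonkwo, Fontaine, Amari.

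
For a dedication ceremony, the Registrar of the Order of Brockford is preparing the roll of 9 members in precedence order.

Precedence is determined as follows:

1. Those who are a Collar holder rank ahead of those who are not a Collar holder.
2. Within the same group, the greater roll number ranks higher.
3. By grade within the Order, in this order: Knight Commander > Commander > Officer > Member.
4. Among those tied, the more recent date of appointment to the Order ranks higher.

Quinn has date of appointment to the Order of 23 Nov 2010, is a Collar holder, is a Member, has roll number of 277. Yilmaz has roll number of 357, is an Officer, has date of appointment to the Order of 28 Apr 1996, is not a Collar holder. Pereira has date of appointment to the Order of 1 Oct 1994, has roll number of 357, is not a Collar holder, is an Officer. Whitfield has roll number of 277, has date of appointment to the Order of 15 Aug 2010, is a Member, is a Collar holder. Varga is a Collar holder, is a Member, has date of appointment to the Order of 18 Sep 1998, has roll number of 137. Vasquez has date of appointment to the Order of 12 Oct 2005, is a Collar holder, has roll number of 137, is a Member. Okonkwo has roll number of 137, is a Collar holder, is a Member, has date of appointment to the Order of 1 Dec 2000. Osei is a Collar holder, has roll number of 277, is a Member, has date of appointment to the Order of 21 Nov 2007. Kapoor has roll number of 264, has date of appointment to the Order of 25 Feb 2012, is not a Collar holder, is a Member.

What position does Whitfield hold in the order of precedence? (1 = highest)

By the first rule: Quinn, Whitfield, Osei, Vasquez, Okonkwo and Varga (each a Collar holder); then Yilmaz, Pereira and Kapoor (each not a Collar holder).
Among Quinn, Whitfield, Osei, Vasquez, Okonkwo and Varga, by roll number (higher first): Quinn, Whitfield and Osei (277) before Vasquez, Okonkwo and Varga (137).
Quinn, Whitfield and Osei are each Member, so the next rule applies.
Among Quinn, Whitfield and Osei, by date of appointment to the Order (later first): Quinn (23 Nov 2010) before Whitfield (15 Aug 2010) before Osei (21 Nov 2007).
Vasquez, Okonkwo and Varga are each Member, so the next rule applies.
Among Vasquez, Okonkwo and Varga, by date of appointment to the Order (later first): Vasquez (12 Oct 2005) before Okonkwo (1 Dec 2000) before Varga (18 Sep 1998).
Among Yilmaz, Pereira and Kapoor, by roll number (higher first): Yilmaz and Pereira (357) before Kapoor (264).
Yilmaz and Pereira are each Officer, so the next rule applies.
Among Yilmaz and Pereira, by date of appointment to the Order (later first): Yilmaz (28 Apr 1996) before Pereira (1 Oct 1994).
Order: Quinn, Whitfield, Osei, Vasquez, Okonkwo, Varga, Yilmaz, Pereira, Kapoor. So position 2.

2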